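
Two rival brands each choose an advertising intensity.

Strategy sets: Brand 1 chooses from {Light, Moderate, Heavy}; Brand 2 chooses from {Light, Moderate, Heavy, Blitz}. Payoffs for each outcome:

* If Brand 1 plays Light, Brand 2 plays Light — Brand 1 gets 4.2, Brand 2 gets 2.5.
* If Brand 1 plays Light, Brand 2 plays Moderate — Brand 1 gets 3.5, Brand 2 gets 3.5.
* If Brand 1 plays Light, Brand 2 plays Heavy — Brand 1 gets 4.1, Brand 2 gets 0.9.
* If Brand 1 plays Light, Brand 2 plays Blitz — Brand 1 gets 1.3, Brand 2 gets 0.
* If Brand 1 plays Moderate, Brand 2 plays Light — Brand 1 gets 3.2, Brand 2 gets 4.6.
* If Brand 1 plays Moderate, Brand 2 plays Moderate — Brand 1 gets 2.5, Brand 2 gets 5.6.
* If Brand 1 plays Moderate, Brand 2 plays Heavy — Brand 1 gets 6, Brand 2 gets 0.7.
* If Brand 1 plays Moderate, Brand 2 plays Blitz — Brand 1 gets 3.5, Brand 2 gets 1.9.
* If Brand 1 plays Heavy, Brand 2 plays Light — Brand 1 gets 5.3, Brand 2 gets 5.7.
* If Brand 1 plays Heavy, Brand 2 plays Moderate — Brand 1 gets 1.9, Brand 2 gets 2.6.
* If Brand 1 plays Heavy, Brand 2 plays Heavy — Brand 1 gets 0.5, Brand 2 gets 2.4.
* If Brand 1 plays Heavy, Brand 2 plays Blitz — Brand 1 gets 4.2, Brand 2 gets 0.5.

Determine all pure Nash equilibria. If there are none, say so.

Check each profile: it is a Nash equilibrium iff no player can strictly gain by switching unilaterally.
(Light, Light): Brand 1 can switch to Heavy (4.2 → 5.3). Not NE.
(Light, Moderate): Brand 1 gets 3.5, best alternative 2.5; Brand 2 gets 3.5, best alternative 2.5. No profitable deviation — NE.
(Light, Heavy): Brand 1 can switch to Moderate (4.1 → 6). Not NE.
(Light, Blitz): Brand 1 can switch to Moderate (1.3 → 3.5). Not NE.
(Moderate, Light): Brand 1 can switch to Light (3.2 → 4.2). Not NE.
(Moderate, Moderate): Brand 1 can switch to Light (2.5 → 3.5). Not NE.
(Moderate, Heavy): Brand 2 can switch to Light (0.7 → 4.6). Not NE.
(Moderate, Blitz): Brand 1 can switch to Heavy (3.5 → 4.2). Not NE.
(Heavy, Light): Brand 1 gets 5.3, best alternative 4.2; Brand 2 gets 5.7, best alternative 2.6. No profitable deviation — NE.
(Heavy, Moderate): Brand 1 can switch to Light (1.9 → 3.5). Not NE.
(The remaining 2 profiles each have a profitable deviation by the same check.)

(Light, Moderate); (Heavy, Light)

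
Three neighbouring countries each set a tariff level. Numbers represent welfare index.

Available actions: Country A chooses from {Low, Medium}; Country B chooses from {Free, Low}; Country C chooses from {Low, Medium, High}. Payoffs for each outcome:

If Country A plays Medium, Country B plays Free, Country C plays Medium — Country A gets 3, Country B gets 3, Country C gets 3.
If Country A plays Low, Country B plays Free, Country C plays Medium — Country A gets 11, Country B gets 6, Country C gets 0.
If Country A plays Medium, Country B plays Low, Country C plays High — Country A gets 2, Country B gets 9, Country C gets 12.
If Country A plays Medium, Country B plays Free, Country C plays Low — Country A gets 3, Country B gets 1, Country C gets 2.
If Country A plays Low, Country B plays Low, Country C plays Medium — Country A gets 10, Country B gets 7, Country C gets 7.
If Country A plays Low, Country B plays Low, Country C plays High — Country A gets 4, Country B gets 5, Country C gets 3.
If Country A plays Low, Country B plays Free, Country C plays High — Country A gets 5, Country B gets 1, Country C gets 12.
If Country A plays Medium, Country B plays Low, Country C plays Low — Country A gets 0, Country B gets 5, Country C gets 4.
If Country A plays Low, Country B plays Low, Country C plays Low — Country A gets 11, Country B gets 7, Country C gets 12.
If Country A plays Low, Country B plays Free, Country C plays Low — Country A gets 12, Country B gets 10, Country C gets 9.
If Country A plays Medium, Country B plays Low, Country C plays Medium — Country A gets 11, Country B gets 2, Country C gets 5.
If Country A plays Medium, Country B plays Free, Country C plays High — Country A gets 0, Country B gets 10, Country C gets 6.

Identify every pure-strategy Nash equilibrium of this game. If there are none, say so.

No pure-strategy Nash equilibrium.

Mark each player's best response to every combination of opponents' strategies; a profile where every player is best-responding is a pure Nash equilibrium.
Country A against (Free, Low): payoffs 12, 3 → best response Low.
Country A against (Free, Medium): payoffs 11, 3 → best response Low.
Country A against (Free, High): payoffs 5, 0 → best response Low.
Country A against (Low, Low): payoffs 11, 0 → best response Low.
Country A against (Low, Medium): payoffs 10, 11 → best response Medium.
Country A against (Low, High): payoffs 4, 2 → best response Low.
Country B against (Low, Low): payoffs 10, 7 → best response Free.
Country B against (Low, Medium): payoffs 6, 7 → best response Low.
Country B against (Low, High): payoffs 1, 5 → best response Low.
Country B against (Medium, Low): payoffs 1, 5 → best response Low.
Country B against (Medium, Medium): payoffs 3, 2 → best response Free.
Country B against (Medium, High): payoffs 10, 9 → best response Free.
Country C against (Low, Free): payoffs 9, 0, 12 → best response High.
Country C against (Low, Low): payoffs 12, 7, 3 → best response Low.
Country C against (Medium, Free): payoffs 2, 3, 6 → best response High.
Country C against (Medium, Low): payoffs 4, 5, 12 → best response High.
No profile is a mutual best response for all players.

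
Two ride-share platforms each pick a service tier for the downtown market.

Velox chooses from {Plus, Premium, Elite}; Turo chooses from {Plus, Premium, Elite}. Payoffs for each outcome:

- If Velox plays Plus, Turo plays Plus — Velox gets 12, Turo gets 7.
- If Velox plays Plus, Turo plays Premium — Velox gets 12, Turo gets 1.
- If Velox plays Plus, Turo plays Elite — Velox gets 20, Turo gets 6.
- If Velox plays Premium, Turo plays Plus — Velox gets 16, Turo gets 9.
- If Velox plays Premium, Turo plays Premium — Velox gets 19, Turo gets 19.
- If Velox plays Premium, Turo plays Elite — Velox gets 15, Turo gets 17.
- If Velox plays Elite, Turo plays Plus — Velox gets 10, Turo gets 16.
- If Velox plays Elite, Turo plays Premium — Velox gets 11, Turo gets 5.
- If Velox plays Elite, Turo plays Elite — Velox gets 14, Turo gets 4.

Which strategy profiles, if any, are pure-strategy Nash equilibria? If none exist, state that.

Velox against Plus: payoffs 12, 16, 10 → best response Premium.
Velox against Premium: payoffs 12, 19, 11 → best response Premium.
Velox against Elite: payoffs 20, 15, 14 → best response Plus.
Turo against Plus: payoffs 7, 1, 6 → best response Plus.
Turo against Premium: payoffs 9, 19, 17 → best response Premium.
Turo against Elite: payoffs 16, 5, 4 → best response Plus.
Mutual best responses: (Premium, Premium).

The unique pure-strategy Nash equilibrium is (Premium, Premium).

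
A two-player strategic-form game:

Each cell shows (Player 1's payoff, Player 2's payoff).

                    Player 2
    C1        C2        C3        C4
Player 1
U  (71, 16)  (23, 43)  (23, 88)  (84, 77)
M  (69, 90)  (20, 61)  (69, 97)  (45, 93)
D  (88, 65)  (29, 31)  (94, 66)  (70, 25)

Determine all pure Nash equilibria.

The unique pure-strategy Nash equilibrium is (D, C3).

For each player, find the best response to each opponent profile; mutual best responses are the pure NE.
Player 1 against C1: payoffs 71, 69, 88 → best response D.
Player 1 against C2: payoffs 23, 20, 29 → best response D.
Player 1 against C3: payoffs 23, 69, 94 → best response D.
Player 1 against C4: payoffs 84, 45, 70 → best response U.
Player 2 against U: payoffs 16, 43, 88, 77 → best response C3.
Player 2 against M: payoffs 90, 61, 97, 93 → best response C3.
Player 2 against D: payoffs 65, 31, 66, 25 → best response C3.
Mutual best responses: (D, C3).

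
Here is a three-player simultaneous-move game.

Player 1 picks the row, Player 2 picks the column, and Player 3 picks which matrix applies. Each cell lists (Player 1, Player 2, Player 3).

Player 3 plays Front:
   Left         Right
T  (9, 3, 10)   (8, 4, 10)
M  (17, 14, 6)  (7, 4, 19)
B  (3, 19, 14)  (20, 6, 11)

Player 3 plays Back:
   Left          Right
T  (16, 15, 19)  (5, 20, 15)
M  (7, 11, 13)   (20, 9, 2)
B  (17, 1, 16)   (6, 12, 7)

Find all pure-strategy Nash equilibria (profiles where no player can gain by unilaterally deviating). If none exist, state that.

Player 1 against (Left, Front): payoffs 9, 17, 3 → best response M.
Player 1 against (Left, Back): payoffs 16, 7, 17 → best response B.
Player 1 against (Right, Front): payoffs 8, 7, 20 → best response B.
Player 1 against (Right, Back): payoffs 5, 20, 6 → best response M.
Player 2 against (T, Front): payoffs 3, 4 → best response Right.
Player 2 against (T, Back): payoffs 15, 20 → best response Right.
Player 2 against (M, Front): payoffs 14, 4 → best response Left.
Player 2 against (M, Back): payoffs 11, 9 → best response Left.
Player 2 against (B, Front): payoffs 19, 6 → best response Left.
Player 2 against (B, Back): payoffs 1, 12 → best response Right.
Player 3 against (T, Left): payoffs 10, 19 → best response Back.
Player 3 against (T, Right): payoffs 10, 15 → best response Back.
Player 3 against (M, Left): payoffs 6, 13 → best response Back.
Player 3 against (M, Right): payoffs 19, 2 → best response Front.
Player 3 against (B, Left): payoffs 14, 16 → best response Back.
Player 3 against (B, Right): payoffs 11, 7 → best response Front.
No profile is a mutual best response for all players.

This game has no pure Nash equilibrium.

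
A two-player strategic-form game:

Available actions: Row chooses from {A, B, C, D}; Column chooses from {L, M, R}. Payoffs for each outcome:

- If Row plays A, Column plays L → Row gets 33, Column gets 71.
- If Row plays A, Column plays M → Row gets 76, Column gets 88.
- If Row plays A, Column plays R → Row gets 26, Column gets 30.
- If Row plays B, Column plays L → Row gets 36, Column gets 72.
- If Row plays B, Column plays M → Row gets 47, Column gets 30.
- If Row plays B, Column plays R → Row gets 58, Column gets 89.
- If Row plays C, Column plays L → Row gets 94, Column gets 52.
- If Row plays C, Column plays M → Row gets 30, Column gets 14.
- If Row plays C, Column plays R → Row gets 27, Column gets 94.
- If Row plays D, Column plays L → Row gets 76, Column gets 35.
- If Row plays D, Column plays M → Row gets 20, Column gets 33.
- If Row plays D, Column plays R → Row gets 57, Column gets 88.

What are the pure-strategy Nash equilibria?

(A, L): Row can switch to B (33 → 36). Not NE.
(A, M): Row gets 76, best alternative 47; Column gets 88, best alternative 71. No profitable deviation — NE.
(A, R): Row can switch to B (26 → 58). Not NE.
(B, L): Row can switch to C (36 → 94). Not NE.
(B, M): Row can switch to A (47 → 76). Not NE.
(B, R): Row gets 58, best alternative 57; Column gets 89, best alternative 72. No profitable deviation — NE.
(C, L): Column can switch to R (52 → 94). Not NE.
(C, M): Row can switch to A (30 → 76). Not NE.
(The remaining 4 profiles each have a profitable deviation by the same check.)

(A, M) and (B, R)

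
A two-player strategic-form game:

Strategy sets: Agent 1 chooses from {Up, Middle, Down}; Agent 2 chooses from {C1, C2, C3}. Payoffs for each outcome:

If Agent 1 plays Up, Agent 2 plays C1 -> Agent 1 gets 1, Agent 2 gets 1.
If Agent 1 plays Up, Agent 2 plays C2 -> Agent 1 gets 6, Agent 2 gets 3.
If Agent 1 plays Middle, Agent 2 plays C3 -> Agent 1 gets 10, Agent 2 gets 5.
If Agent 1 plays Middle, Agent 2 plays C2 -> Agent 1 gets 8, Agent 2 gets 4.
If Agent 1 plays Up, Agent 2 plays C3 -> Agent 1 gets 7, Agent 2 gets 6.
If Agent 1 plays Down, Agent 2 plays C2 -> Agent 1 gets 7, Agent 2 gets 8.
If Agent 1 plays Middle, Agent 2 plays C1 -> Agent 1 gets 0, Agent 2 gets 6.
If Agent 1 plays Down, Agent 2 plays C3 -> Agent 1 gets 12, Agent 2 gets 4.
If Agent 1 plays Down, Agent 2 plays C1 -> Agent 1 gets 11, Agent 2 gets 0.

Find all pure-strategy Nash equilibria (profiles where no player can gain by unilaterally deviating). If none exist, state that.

No pure-strategy Nash equilibrium.

Agent 1 against C1: payoffs 1, 0, 11 → best response Down.
Agent 1 against C2: payoffs 6, 8, 7 → best response Middle.
Agent 1 against C3: payoffs 7, 10, 12 → best response Down.
Agent 2 against Up: payoffs 1, 3, 6 → best response C3.
Agent 2 against Middle: payoffs 6, 4, 5 → best response C1.
Agent 2 against Down: payoffs 0, 8, 4 → best response C2.
No profile is a mutual best response for all players.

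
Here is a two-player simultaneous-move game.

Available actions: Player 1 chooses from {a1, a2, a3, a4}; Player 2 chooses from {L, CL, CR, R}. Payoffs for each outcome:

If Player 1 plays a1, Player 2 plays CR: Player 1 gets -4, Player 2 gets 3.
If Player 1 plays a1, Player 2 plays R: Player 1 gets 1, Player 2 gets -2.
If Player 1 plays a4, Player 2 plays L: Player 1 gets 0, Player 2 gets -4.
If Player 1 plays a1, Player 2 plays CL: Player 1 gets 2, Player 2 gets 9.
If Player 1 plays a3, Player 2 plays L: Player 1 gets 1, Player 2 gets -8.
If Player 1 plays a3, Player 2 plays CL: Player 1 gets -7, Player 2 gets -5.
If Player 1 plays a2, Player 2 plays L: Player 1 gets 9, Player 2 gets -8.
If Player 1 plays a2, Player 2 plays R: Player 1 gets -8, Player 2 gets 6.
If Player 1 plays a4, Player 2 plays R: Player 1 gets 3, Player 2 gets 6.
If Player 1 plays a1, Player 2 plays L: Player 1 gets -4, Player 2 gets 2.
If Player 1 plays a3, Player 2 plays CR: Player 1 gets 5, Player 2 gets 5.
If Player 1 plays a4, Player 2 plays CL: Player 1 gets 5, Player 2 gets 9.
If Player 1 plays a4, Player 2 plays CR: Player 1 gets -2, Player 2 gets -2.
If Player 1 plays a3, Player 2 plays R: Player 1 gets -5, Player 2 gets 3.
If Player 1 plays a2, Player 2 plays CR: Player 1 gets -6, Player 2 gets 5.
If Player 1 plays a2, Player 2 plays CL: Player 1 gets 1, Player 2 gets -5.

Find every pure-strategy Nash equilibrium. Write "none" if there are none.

(a3, CR), (a4, CL)

(a1, L): Player 1 can switch to a2 (-4 → 9). Not NE.
(a1, CL): Player 1 can switch to a4 (2 → 5). Not NE.
(a1, CR): Player 1 can switch to a3 (-4 → 5). Not NE.
(a1, R): Player 1 can switch to a4 (1 → 3). Not NE.
(a2, L): Player 2 can switch to CL (-8 → -5). Not NE.
(a2, CL): Player 1 can switch to a1 (1 → 2). Not NE.
(a2, CR): Player 1 can switch to a1 (-6 → -4). Not NE.
(a2, R): Player 1 can switch to a1 (-8 → 1). Not NE.
(a3, L): Player 1 can switch to a2 (1 → 9). Not NE.
(a3, CL): Player 1 can switch to a1 (-7 → 2). Not NE.
(a3, CR): Player 1 gets 5, best alternative -2; Player 2 gets 5, best alternative 3. No profitable deviation — NE.
(a3, R): Player 1 can switch to a1 (-5 → 1). Not NE.
(a4, L): Player 1 can switch to a2 (0 → 9). Not NE.
(a4, CL): Player 1 gets 5, best alternative 2; Player 2 gets 9, best alternative 6. No profitable deviation — NE.
(The remaining 2 profiles each have a profitable deviation by the same check.)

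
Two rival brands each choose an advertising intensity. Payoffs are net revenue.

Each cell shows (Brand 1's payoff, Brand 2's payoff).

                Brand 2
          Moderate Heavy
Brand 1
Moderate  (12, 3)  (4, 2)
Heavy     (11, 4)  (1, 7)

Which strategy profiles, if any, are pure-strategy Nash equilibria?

(Moderate, Moderate): Brand 1 gets 12, best alternative 11; Brand 2 gets 3, best alternative 2. No profitable deviation — NE.
(Moderate, Heavy): Brand 2 can switch to Moderate (2 → 3). Not NE.
(Heavy, Moderate): Brand 1 can switch to Moderate (11 → 12). Not NE.
(Heavy, Heavy): Brand 1 can switch to Moderate (1 → 4). Not NE.

Pure NE: (Moderate, Moderate)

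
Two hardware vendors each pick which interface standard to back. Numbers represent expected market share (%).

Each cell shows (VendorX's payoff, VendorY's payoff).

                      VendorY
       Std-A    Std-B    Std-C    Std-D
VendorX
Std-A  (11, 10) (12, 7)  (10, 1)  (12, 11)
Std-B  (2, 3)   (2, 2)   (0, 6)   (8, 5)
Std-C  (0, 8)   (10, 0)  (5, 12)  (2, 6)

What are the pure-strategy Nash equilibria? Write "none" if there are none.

Check each profile: it is a Nash equilibrium iff no player can strictly gain by switching unilaterally.
(Std-A, Std-A): VendorY can switch to Std-D (10 → 11). Not NE.
(Std-A, Std-B): VendorY can switch to Std-A (7 → 10). Not NE.
(Std-A, Std-C): VendorY can switch to Std-A (1 → 10). Not NE.
(Std-A, Std-D): VendorX gets 12, best alternative 8; VendorY gets 11, best alternative 10. No profitable deviation — NE.
(Std-B, Std-A): VendorX can switch to Std-A (2 → 11). Not NE.
(Std-B, Std-B): VendorX can switch to Std-A (2 → 12). Not NE.
(Std-B, Std-C): VendorX can switch to Std-A (0 → 10). Not NE.
(The remaining 5 profiles each have a profitable deviation by the same check.)

(Std-A, Std-D)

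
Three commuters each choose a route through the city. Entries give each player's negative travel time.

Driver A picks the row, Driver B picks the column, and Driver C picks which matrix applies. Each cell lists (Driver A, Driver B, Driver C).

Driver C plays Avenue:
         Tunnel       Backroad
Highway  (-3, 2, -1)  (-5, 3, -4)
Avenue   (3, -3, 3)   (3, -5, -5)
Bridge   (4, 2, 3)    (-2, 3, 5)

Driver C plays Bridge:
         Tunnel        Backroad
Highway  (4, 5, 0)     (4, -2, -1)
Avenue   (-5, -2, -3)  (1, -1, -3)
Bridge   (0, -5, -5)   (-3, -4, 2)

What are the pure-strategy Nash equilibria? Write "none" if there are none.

(Highway, Tunnel, Avenue): Driver A can switch to Avenue (-3 → 3). Not NE.
(Highway, Tunnel, Bridge): Driver A gets 4, best alternative 0; Driver B gets 5, best alternative -2; Driver C gets 0, best alternative -1. No profitable deviation — NE.
(Highway, Backroad, Avenue): Driver A can switch to Avenue (-5 → 3). Not NE.
(Highway, Backroad, Bridge): Driver B can switch to Tunnel (-2 → 5). Not NE.
(Avenue, Tunnel, Avenue): Driver A can switch to Bridge (3 → 4). Not NE.
(Avenue, Tunnel, Bridge): Driver A can switch to Highway (-5 → 4). Not NE.
(Avenue, Backroad, Avenue): Driver B can switch to Tunnel (-5 → -3). Not NE.
(The remaining 5 profiles each have a profitable deviation by the same check.)

(Highway, Tunnel, Bridge)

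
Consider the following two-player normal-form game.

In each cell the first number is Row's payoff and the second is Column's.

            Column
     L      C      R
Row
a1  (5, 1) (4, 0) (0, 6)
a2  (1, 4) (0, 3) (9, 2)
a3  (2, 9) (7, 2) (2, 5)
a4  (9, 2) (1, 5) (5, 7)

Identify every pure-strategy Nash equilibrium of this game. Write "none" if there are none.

Row against L: payoffs 5, 1, 2, 9 → best response a4.
Row against C: payoffs 4, 0, 7, 1 → best response a3.
Row against R: payoffs 0, 9, 2, 5 → best response a2.
Column against a1: payoffs 1, 0, 6 → best response R.
Column against a2: payoffs 4, 3, 2 → best response L.
Column against a3: payoffs 9, 2, 5 → best response L.
Column against a4: payoffs 2, 5, 7 → best response R.
No profile is a mutual best response for all players.

This game has no pure Nash equilibrium.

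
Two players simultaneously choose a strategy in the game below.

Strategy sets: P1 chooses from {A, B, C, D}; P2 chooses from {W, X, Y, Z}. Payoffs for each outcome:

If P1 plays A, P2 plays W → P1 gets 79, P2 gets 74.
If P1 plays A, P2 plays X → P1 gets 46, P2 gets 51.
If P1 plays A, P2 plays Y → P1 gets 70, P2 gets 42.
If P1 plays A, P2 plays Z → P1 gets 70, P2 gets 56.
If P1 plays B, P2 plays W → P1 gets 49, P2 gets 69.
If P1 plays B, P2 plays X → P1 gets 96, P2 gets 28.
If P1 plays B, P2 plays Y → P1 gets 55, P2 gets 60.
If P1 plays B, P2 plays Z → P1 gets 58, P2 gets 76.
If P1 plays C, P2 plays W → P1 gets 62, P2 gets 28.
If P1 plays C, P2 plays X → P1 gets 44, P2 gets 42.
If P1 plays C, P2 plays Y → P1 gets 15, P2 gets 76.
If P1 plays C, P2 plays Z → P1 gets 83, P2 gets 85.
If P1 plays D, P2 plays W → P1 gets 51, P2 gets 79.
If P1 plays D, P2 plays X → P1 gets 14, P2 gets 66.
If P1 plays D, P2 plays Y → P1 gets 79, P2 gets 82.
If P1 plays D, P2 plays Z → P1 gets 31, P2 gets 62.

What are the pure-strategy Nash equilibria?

The pure Nash equilibria are (A, W) and (C, Z) and (D, Y).

P1 against W: payoffs 79, 49, 62, 51 → best response A.
P1 against X: payoffs 46, 96, 44, 14 → best response B.
P1 against Y: payoffs 70, 55, 15, 79 → best response D.
P1 against Z: payoffs 70, 58, 83, 31 → best response C.
P2 against A: payoffs 74, 51, 42, 56 → best response W.
P2 against B: payoffs 69, 28, 60, 76 → best response Z.
P2 against C: payoffs 28, 42, 76, 85 → best response Z.
P2 against D: payoffs 79, 66, 82, 62 → best response Y.
Mutual best responses: (A, W); (C, Z); (D, Y).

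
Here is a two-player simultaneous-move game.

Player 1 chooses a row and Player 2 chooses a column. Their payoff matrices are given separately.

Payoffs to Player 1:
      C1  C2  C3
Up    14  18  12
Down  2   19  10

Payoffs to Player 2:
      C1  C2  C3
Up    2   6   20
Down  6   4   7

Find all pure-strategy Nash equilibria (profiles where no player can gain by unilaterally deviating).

Player 1 against C1: payoffs 14, 2 → best response Up.
Player 1 against C2: payoffs 18, 19 → best response Down.
Player 1 against C3: payoffs 12, 10 → best response Up.
Player 2 against Up: payoffs 2, 6, 20 → best response C3.
Player 2 against Down: payoffs 6, 4, 7 → best response C3.
Mutual best responses: (Up, C3).

Pure NE: (Up, C3)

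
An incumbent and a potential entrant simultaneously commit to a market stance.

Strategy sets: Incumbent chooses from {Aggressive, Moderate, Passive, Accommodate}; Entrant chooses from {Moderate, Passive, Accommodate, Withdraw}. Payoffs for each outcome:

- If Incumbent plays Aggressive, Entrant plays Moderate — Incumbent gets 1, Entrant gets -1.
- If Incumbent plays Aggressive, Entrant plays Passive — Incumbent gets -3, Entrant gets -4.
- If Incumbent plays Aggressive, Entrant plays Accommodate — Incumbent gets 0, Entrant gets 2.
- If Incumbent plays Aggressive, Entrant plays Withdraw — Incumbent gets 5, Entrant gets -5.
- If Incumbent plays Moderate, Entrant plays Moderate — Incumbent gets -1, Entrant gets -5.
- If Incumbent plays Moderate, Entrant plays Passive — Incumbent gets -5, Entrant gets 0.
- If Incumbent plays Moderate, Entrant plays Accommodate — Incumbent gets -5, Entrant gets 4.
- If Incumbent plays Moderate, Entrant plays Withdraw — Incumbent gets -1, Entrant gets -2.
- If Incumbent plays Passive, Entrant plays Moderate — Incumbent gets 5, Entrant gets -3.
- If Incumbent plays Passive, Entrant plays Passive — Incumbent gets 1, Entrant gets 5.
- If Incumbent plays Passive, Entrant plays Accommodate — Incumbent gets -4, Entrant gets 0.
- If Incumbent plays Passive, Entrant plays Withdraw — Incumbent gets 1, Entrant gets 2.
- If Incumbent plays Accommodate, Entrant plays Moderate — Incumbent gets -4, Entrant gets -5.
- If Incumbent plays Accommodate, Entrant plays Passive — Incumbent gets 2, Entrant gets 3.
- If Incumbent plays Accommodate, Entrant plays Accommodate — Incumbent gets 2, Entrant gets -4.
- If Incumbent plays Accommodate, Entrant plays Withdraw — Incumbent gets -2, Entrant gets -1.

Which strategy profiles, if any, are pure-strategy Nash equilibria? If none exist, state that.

Pure NE: (Accommodate, Passive)

Incumbent against Moderate: payoffs 1, -1, 5, -4 → best response Passive.
Incumbent against Passive: payoffs -3, -5, 1, 2 → best response Accommodate.
Incumbent against Accommodate: payoffs 0, -5, -4, 2 → best response Accommodate.
Incumbent against Withdraw: payoffs 5, -1, 1, -2 → best response Aggressive.
Entrant against Aggressive: payoffs -1, -4, 2, -5 → best response Accommodate.
Entrant against Moderate: payoffs -5, 0, 4, -2 → best response Accommodate.
Entrant against Passive: payoffs -3, 5, 0, 2 → best response Passive.
Entrant against Accommodate: payoffs -5, 3, -4, -1 → best response Passive.
Mutual best responses: (Accommodate, Passive).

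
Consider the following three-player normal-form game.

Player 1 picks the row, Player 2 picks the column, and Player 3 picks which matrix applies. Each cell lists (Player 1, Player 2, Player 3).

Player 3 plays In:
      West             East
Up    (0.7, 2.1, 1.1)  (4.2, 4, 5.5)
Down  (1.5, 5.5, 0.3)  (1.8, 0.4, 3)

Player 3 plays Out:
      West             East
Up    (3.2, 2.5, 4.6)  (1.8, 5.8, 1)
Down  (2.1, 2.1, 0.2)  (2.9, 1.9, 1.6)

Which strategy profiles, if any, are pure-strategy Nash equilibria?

The pure Nash equilibria are (Up, East, In); (Down, West, In).

Player 1 against (West, In): payoffs 0.7, 1.5 → best response Down.
Player 1 against (West, Out): payoffs 3.2, 2.1 → best response Up.
Player 1 against (East, In): payoffs 4.2, 1.8 → best response Up.
Player 1 against (East, Out): payoffs 1.8, 2.9 → best response Down.
Player 2 against (Up, In): payoffs 2.1, 4 → best response East.
Player 2 against (Up, Out): payoffs 2.5, 5.8 → best response East.
Player 2 against (Down, In): payoffs 5.5, 0.4 → best response West.
Player 2 against (Down, Out): payoffs 2.1, 1.9 → best response West.
Player 3 against (Up, West): payoffs 1.1, 4.6 → best response Out.
Player 3 against (Up, East): payoffs 5.5, 1 → best response In.
Player 3 against (Down, West): payoffs 0.3, 0.2 → best response In.
Player 3 against (Down, East): payoffs 3, 1.6 → best response In.
Mutual best responses: (Up, East, In); (Down, West, In).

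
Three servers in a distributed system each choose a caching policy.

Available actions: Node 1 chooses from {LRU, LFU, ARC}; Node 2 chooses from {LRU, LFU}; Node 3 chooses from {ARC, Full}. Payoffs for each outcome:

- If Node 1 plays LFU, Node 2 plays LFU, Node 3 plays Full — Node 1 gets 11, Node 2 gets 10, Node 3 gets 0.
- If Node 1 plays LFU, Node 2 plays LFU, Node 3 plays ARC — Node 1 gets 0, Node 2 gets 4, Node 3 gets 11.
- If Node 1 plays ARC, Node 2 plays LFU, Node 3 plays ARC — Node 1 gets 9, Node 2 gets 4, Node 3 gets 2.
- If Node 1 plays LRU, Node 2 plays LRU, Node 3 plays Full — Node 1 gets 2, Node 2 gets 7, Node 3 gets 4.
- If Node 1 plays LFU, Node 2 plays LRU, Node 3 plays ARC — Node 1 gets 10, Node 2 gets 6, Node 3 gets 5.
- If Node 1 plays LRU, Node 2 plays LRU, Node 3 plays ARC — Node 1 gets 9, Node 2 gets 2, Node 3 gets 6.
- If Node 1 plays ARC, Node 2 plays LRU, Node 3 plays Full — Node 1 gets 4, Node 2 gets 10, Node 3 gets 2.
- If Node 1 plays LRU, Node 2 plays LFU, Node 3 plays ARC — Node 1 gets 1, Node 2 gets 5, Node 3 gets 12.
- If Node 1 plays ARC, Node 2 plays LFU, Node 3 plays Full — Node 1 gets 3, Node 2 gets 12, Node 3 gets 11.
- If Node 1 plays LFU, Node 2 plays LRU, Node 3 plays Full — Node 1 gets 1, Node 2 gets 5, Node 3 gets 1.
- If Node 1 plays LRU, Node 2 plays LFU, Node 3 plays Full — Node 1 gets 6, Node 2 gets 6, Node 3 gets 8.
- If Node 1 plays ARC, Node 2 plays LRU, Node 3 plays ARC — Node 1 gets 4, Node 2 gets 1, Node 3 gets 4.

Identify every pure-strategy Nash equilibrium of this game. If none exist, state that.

Node 1 against (LRU, ARC): payoffs 9, 10, 4 → best response LFU.
Node 1 against (LRU, Full): payoffs 2, 1, 4 → best response ARC.
Node 1 against (LFU, ARC): payoffs 1, 0, 9 → best response ARC.
Node 1 against (LFU, Full): payoffs 6, 11, 3 → best response LFU.
Node 2 against (LRU, ARC): payoffs 2, 5 → best response LFU.
Node 2 against (LRU, Full): payoffs 7, 6 → best response LRU.
Node 2 against (LFU, ARC): payoffs 6, 4 → best response LRU.
Node 2 against (LFU, Full): payoffs 5, 10 → best response LFU.
Node 2 against (ARC, ARC): payoffs 1, 4 → best response LFU.
Node 2 against (ARC, Full): payoffs 10, 12 → best response LFU.
Node 3 against (LRU, LRU): payoffs 6, 4 → best response ARC.
Node 3 against (LRU, LFU): payoffs 12, 8 → best response ARC.
Node 3 against (LFU, LRU): payoffs 5, 1 → best response ARC.
Node 3 against (LFU, LFU): payoffs 11, 0 → best response ARC.
Node 3 against (ARC, LRU): payoffs 4, 2 → best response ARC.
Node 3 against (ARC, LFU): payoffs 2, 11 → best response Full.
Mutual best responses: (LFU, LRU, ARC).

(LFU, LRU, ARC)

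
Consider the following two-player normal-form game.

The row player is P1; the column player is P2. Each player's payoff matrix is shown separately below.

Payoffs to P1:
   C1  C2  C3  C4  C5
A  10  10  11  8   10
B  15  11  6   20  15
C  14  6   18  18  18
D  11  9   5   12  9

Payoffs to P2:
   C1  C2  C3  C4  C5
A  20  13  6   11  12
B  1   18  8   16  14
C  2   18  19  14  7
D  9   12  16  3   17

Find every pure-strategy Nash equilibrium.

(A, C1): P1 can switch to B (10 → 15). Not NE.
(A, C2): P1 can switch to B (10 → 11). Not NE.
(A, C3): P1 can switch to C (11 → 18). Not NE.
(A, C4): P1 can switch to B (8 → 20). Not NE.
(A, C5): P1 can switch to B (10 → 15). Not NE.
(B, C1): P2 can switch to C2 (1 → 18). Not NE.
(B, C2): P1 gets 11, best alternative 10; P2 gets 18, best alternative 16. No profitable deviation — NE.
(B, C3): P1 can switch to A (6 → 11). Not NE.
(B, C4): P2 can switch to C2 (16 → 18). Not NE.
(B, C5): P1 can switch to C (15 → 18). Not NE.
(C, C1): P1 can switch to B (14 → 15). Not NE.
(C, C3): P1 gets 18, best alternative 11; P2 gets 19, best alternative 18. No profitable deviation — NE.
(The remaining 8 profiles each have a profitable deviation by the same check.)

Pure-strategy Nash equilibria: (B, C2); (C, C3)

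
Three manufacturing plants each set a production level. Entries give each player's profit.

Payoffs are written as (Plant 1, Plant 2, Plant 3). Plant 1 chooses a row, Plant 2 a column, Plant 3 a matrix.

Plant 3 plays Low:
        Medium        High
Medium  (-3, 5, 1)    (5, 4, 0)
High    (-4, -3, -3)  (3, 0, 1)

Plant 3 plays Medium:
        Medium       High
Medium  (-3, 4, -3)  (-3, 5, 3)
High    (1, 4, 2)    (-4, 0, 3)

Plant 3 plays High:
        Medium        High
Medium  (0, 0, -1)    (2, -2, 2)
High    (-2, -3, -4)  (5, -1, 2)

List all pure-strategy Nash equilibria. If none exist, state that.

For each player, find the best response to each opponent profile; mutual best responses are the pure NE.
Plant 1 against (Medium, Low): payoffs -3, -4 → best response Medium.
Plant 1 against (Medium, Medium): payoffs -3, 1 → best response High.
Plant 1 against (Medium, High): payoffs 0, -2 → best response Medium.
Plant 1 against (High, Low): payoffs 5, 3 → best response Medium.
Plant 1 against (High, Medium): payoffs -3, -4 → best response Medium.
Plant 1 against (High, High): payoffs 2, 5 → best response High.
Plant 2 against (Medium, Low): payoffs 5, 4 → best response Medium.
Plant 2 against (Medium, Medium): payoffs 4, 5 → best response High.
Plant 2 against (Medium, High): payoffs 0, -2 → best response Medium.
Plant 2 against (High, Low): payoffs -3, 0 → best response High.
Plant 2 against (High, Medium): payoffs 4, 0 → best response Medium.
Plant 2 against (High, High): payoffs -3, -1 → best response High.
Plant 3 against (Medium, Medium): payoffs 1, -3, -1 → best response Low.
Plant 3 against (Medium, High): payoffs 0, 3, 2 → best response Medium.
Plant 3 against (High, Medium): payoffs -3, 2, -4 → best response Medium.
Plant 3 against (High, High): payoffs 1, 3, 2 → best response Medium.
Mutual best responses: (Medium, Medium, Low); (Medium, High, Medium); (High, Medium, Medium).

Pure-strategy Nash equilibria: (Medium, Medium, Low), (Medium, High, Medium), (High, Medium, Medium)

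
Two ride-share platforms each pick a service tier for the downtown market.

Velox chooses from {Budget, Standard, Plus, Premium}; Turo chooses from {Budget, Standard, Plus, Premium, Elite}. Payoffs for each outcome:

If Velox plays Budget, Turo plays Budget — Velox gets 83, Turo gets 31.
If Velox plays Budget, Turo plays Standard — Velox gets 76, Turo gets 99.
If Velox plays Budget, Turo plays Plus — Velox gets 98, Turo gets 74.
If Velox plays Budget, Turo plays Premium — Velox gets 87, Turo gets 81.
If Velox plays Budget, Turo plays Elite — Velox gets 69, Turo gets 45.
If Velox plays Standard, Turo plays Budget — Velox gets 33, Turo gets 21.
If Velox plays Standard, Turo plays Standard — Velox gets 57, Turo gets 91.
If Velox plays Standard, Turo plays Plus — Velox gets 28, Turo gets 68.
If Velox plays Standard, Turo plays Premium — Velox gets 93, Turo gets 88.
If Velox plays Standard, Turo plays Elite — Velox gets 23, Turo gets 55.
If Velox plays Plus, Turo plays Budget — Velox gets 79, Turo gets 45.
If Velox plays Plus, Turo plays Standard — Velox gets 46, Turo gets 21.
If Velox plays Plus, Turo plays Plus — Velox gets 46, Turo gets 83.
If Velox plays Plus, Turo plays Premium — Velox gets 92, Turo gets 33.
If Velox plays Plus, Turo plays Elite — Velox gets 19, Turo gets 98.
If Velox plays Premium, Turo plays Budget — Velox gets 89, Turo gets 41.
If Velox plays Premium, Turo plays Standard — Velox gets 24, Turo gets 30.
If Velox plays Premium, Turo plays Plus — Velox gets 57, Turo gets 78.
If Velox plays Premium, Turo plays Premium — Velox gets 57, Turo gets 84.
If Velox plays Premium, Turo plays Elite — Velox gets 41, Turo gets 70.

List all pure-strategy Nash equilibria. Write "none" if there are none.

Pure NE: (Budget, Standard)

Velox against Budget: payoffs 83, 33, 79, 89 → best response Premium.
Velox against Standard: payoffs 76, 57, 46, 24 → best response Budget.
Velox against Plus: payoffs 98, 28, 46, 57 → best response Budget.
Velox against Premium: payoffs 87, 93, 92, 57 → best response Standard.
Velox against Elite: payoffs 69, 23, 19, 41 → best response Budget.
Turo against Budget: payoffs 31, 99, 74, 81, 45 → best response Standard.
Turo against Standard: payoffs 21, 91, 68, 88, 55 → best response Standard.
Turo against Plus: payoffs 45, 21, 83, 33, 98 → best response Elite.
Turo against Premium: payoffs 41, 30, 78, 84, 70 → best response Premium.
Mutual best responses: (Budget, Standard).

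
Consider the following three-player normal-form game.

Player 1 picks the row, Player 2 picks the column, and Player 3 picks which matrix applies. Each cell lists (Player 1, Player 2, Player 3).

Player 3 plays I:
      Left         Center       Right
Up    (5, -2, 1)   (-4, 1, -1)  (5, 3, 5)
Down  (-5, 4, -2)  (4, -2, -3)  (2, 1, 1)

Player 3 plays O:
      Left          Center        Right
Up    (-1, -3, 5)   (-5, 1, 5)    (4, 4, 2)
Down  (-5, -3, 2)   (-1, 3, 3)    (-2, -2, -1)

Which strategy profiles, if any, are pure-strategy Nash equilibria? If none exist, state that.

Mark each player's best response to every combination of opponents' strategies; a profile where every player is best-responding is a pure Nash equilibrium.
Player 1 against (Left, I): payoffs 5, -5 → best response Up.
Player 1 against (Left, O): payoffs -1, -5 → best response Up.
Player 1 against (Center, I): payoffs -4, 4 → best response Down.
Player 1 against (Center, O): payoffs -5, -1 → best response Down.
Player 1 against (Right, I): payoffs 5, 2 → best response Up.
Player 1 against (Right, O): payoffs 4, -2 → best response Up.
Player 2 against (Up, I): payoffs -2, 1, 3 → best response Right.
Player 2 against (Up, O): payoffs -3, 1, 4 → best response Right.
Player 2 against (Down, I): payoffs 4, -2, 1 → best response Left.
Player 2 against (Down, O): payoffs -3, 3, -2 → best response Center.
Player 3 against (Up, Left): payoffs 1, 5 → best response O.
Player 3 against (Up, Center): payoffs -1, 5 → best response O.
Player 3 against (Up, Right): payoffs 5, 2 → best response I.
Player 3 against (Down, Left): payoffs -2, 2 → best response O.
Player 3 against (Down, Center): payoffs -3, 3 → best response O.
Player 3 against (Down, Right): payoffs 1, -1 → best response I.
Mutual best responses: (Up, Right, I); (Down, Center, O).

The pure Nash equilibria are (Up, Right, I), (Down, Center, O).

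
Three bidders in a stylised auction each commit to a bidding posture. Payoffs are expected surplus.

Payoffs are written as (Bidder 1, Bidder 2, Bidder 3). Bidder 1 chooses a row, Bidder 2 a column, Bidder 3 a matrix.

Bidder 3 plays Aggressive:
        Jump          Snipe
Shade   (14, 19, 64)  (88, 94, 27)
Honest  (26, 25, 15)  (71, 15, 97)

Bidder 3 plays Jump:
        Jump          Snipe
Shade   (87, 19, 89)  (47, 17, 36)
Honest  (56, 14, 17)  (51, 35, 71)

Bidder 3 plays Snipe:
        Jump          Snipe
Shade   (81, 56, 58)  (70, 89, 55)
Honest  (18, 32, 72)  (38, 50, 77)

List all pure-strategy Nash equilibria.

For each player, find the best response to each opponent profile; mutual best responses are the pure NE.
Bidder 1 against (Jump, Aggressive): payoffs 14, 26 → best response Honest.
Bidder 1 against (Jump, Jump): payoffs 87, 56 → best response Shade.
Bidder 1 against (Jump, Snipe): payoffs 81, 18 → best response Shade.
Bidder 1 against (Snipe, Aggressive): payoffs 88, 71 → best response Shade.
Bidder 1 against (Snipe, Jump): payoffs 47, 51 → best response Honest.
Bidder 1 against (Snipe, Snipe): payoffs 70, 38 → best response Shade.
Bidder 2 against (Shade, Aggressive): payoffs 19, 94 → best response Snipe.
Bidder 2 against (Shade, Jump): payoffs 19, 17 → best response Jump.
Bidder 2 against (Shade, Snipe): payoffs 56, 89 → best response Snipe.
Bidder 2 against (Honest, Aggressive): payoffs 25, 15 → best response Jump.
Bidder 2 against (Honest, Jump): payoffs 14, 35 → best response Snipe.
Bidder 2 against (Honest, Snipe): payoffs 32, 50 → best response Snipe.
Bidder 3 against (Shade, Jump): payoffs 64, 89, 58 → best response Jump.
Bidder 3 against (Shade, Snipe): payoffs 27, 36, 55 → best response Snipe.
Bidder 3 against (Honest, Jump): payoffs 15, 17, 72 → best response Snipe.
Bidder 3 against (Honest, Snipe): payoffs 97, 71, 77 → best response Aggressive.
Mutual best responses: (Shade, Jump, Jump); (Shade, Snipe, Snipe).

(Shade, Jump, Jump), (Shade, Snipe, Snipe)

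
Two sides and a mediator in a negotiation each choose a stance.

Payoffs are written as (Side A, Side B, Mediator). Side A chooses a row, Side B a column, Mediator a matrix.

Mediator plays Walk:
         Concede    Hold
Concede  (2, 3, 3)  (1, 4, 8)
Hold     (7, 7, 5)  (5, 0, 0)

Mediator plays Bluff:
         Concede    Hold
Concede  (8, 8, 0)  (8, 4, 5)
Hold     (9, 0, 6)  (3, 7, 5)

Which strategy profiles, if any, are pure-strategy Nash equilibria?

Mark each player's best response to every combination of opponents' strategies; a profile where every player is best-responding is a pure Nash equilibrium.
Side A against (Concede, Walk): payoffs 2, 7 → best response Hold.
Side A against (Concede, Bluff): payoffs 8, 9 → best response Hold.
Side A against (Hold, Walk): payoffs 1, 5 → best response Hold.
Side A against (Hold, Bluff): payoffs 8, 3 → best response Concede.
Side B against (Concede, Walk): payoffs 3, 4 → best response Hold.
Side B against (Concede, Bluff): payoffs 8, 4 → best response Concede.
Side B against (Hold, Walk): payoffs 7, 0 → best response Concede.
Side B against (Hold, Bluff): payoffs 0, 7 → best response Hold.
Mediator against (Concede, Concede): payoffs 3, 0 → best response Walk.
Mediator against (Concede, Hold): payoffs 8, 5 → best response Walk.
Mediator against (Hold, Concede): payoffs 5, 6 → best response Bluff.
Mediator against (Hold, Hold): payoffs 0, 5 → best response Bluff.
No profile is a mutual best response for all players.

This game has no pure Nash equilibrium.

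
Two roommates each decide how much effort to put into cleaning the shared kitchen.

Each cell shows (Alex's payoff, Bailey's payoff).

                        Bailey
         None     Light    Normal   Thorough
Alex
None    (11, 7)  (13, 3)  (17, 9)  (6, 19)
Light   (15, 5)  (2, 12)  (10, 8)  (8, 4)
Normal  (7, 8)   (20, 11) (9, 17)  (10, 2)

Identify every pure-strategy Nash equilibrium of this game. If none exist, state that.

Alex against None: payoffs 11, 15, 7 → best response Light.
Alex against Light: payoffs 13, 2, 20 → best response Normal.
Alex against Normal: payoffs 17, 10, 9 → best response None.
Alex against Thorough: payoffs 6, 8, 10 → best response Normal.
Bailey against None: payoffs 7, 3, 9, 19 → best response Thorough.
Bailey against Light: payoffs 5, 12, 8, 4 → best response Light.
Bailey against Normal: payoffs 8, 11, 17, 2 → best response Normal.
No profile is a mutual best response for all players.

none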